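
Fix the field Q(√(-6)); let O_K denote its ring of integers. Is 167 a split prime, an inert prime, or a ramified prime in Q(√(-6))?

-6 mod 4 = 2, hence disc K = 4·(-6) = -24 and O_K = ℤ[√-6].
167 ∤ -24, so 167 is unramified.
Legendre symbol by Euler's criterion: (-6/167) ≡ (-6)^83 ≡ 166 (mod 167), i.e. (-6/167) = -1.
(-6/167) = -1, so 167 is inert.

remains prime (inert)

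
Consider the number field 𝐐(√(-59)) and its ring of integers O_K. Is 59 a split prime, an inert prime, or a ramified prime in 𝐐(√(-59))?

d = -59 ≡ 1 (mod 4), so O_K = ℤ[(1+√-59)/2] and disc(K) = d = -59.
disc(K) = -59 = 59·(-1), so p = 59 is ramified.

59 is ramified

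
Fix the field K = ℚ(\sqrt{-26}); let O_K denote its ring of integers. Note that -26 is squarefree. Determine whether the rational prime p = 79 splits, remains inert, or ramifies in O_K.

79 remains inert

d = -26 ≡ 2 (mod 4), so O_K = ℤ[√-26] and disc(K) = 4d = -104.
79 ∤ -104, so 79 is unramified.
Legendre symbol by Euler's criterion: (-26/79) ≡ (-26)^39 ≡ 78 (mod 79), i.e. (-26/79) = -1.
(-26/79) = -1, so 79 is inert.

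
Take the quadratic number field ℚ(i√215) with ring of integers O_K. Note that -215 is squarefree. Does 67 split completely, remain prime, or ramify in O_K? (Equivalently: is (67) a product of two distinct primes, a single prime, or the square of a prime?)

inert

Since -215 ≡ 1 mod 4, the ring of integers is ℤ[(1+√-215)/2] with discriminant -215.
disc(K) = -215 is not divisible by 67; 67 is unramified.
Legendre symbol by Euler's criterion: (-215/67) ≡ (-215)^33 ≡ 66 (mod 67), i.e. (-215/67) = -1.
(-215/67) = -1, so 67 is inert.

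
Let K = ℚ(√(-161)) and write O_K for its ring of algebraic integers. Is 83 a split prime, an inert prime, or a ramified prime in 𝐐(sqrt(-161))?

remains prime (inert)

d = -161 ≡ 3 (mod 4), so O_K = ℤ[√-161] and disc(K) = 4d = -644.
83 ∤ -644, so 83 is unramified.
Legendre symbol by Euler's criterion: (-161/83) ≡ (-161)^41 ≡ 82 (mod 83), i.e. (-161/83) = -1.
Legendre symbol -1 ⇒ 83 is inert.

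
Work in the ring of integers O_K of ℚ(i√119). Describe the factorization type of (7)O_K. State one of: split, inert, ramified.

7 is ramified

Since -119 ≡ 1 mod 4, the ring of integers is ℤ[(1+√-119)/2] with discriminant -119.
disc(K) = -119 = 7·(-17), so p = 7 is ramified.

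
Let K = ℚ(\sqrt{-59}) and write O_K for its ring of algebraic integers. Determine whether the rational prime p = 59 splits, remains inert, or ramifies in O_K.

ramified

-59 mod 4 = 1, hence disc K = -59 and O_K = ℤ[(1+√-59)/2].
Ramification test: 59 | -59. The prime 59 ramifies in K.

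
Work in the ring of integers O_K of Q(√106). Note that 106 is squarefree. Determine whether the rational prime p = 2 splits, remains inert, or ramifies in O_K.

d = 106 ≡ 2 (mod 4), so O_K = ℤ[√106] and disc(K) = 4d = 424.
2 divides disc(K) = 424, so 2 ramifies.

2 is ramified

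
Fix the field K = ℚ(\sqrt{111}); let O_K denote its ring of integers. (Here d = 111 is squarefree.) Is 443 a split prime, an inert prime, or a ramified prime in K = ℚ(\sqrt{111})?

p splits

d = 111 ≡ 3 (mod 4), so O_K = ℤ[√111] and disc(K) = 4d = 444.
443 ∤ 444, so 443 is unramified.
(111/443) = 111^221 mod 443 = 1, giving Legendre symbol 1.
d is a quadratic residue mod p, hence 443 splits in O_K.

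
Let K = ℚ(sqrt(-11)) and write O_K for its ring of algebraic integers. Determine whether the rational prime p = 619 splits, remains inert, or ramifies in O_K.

split

Since -11 ≡ 1 mod 4, the ring of integers is ℤ[(1+√-11)/2] with discriminant -11.
619 ∤ -11, so 619 is unramified.
(-11/619) = 608^309 mod 619 = 1, giving Legendre symbol 1.
d is a quadratic residue mod p, hence 619 splits in O_K.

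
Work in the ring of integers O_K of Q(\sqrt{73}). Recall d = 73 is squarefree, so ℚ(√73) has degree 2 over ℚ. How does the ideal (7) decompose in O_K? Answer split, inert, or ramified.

Since 73 ≡ 1 mod 4, the ring of integers is ℤ[(1+√73)/2] with discriminant 73.
disc(K) = 73 is not divisible by 7; 7 is unramified.
(73/7) = 3^3 mod 7 = 6, giving Legendre symbol -1.
d is a non-residue mod p, hence 7 remains inert in O_K.

inert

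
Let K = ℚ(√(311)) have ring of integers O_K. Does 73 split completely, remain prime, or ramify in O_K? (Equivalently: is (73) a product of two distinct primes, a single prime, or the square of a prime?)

d = 311 ≡ 3 (mod 4), so O_K = ℤ[√311] and disc(K) = 4d = 1244.
Since gcd(73, 1244) = 1 the prime 73 does not ramify.
Euler's criterion: 311^36 mod 73 = 1. Thus (311|73) = 1.
Legendre symbol 1 ⇒ 73 is split.

split — (73) = 𝔭₁𝔭₂ with 𝔭₁ ≠ 𝔭₂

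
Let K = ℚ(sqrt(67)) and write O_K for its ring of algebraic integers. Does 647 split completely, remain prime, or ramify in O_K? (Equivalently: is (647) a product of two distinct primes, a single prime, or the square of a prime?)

Since 67 ≢ 1 mod 4, the ring of integers is ℤ[√67] with discriminant 4·67 = 268.
disc(K) = 268 is not divisible by 647; 647 is unramified.
Legendre symbol by Euler's criterion: (67/647) ≡ 67^323 ≡ 1 (mod 647), i.e. (67/647) = 1.
Legendre symbol 1 ⇒ 647 is split.

p splits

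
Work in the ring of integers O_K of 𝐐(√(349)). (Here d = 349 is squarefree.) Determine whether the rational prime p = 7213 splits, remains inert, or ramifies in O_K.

d = 349 ≡ 1 (mod 4), so O_K = ℤ[(1+√349)/2] and disc(K) = d = 349.
disc(K) = 349 is not divisible by 7213; 7213 is unramified.
Euler's criterion: 349^3606 mod 7213 = 1. Thus (349|7213) = 1.
(349/7213) = 1, so 7213 splits.

split — (7213) = 𝔭₁𝔭₂ with 𝔭₁ ≠ 𝔭₂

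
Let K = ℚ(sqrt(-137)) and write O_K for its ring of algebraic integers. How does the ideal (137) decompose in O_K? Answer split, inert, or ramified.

d = -137 ≡ 3 (mod 4), so O_K = ℤ[√-137] and disc(K) = 4d = -548.
disc(K) = -548 = 137·(-4), so p = 137 is ramified.

ramified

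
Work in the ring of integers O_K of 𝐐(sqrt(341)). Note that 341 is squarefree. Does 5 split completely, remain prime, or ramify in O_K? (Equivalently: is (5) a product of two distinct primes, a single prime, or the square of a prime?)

341 mod 4 = 1, hence disc K = 341 and O_K = ℤ[(1+√341)/2].
5 ∤ 341, so 5 is unramified.
Compute (341/5) via Euler: 1^((5-1)/2) mod 5 = 1, so (341/5) = 1.
d is a quadratic residue mod p, hence 5 splits in O_K.

split — (5) = 𝔭₁𝔭₂ with 𝔭₁ ≠ 𝔭₂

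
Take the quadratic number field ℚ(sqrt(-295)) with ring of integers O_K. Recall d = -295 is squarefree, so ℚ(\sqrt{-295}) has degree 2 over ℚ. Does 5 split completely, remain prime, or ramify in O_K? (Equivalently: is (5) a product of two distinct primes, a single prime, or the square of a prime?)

ramifies in O_K

-295 mod 4 = 1, hence disc K = -295 and O_K = ℤ[(1+√-295)/2].
disc(K) = -295 = 5·(-59), so p = 5 is ramified.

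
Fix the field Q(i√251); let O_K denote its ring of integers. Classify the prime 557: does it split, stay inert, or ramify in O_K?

inert — (557) stays prime in O_K

d = -251 ≡ 1 (mod 4), so O_K = ℤ[(1+√-251)/2] and disc(K) = d = -251.
557 ∤ -251, so 557 is unramified.
Legendre symbol by Euler's criterion: (-251/557) ≡ (-251)^278 ≡ 556 (mod 557), i.e. (-251/557) = -1.
(-251/557) = -1, so 557 is inert.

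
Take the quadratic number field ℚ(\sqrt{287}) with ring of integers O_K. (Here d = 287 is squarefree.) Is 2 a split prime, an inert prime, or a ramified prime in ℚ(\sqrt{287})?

287 mod 4 = 3, hence disc K = 4·287 = 1148 and O_K = ℤ[√287].
disc(K) = 1148 = 2·574, so p = 2 is ramified.

ramified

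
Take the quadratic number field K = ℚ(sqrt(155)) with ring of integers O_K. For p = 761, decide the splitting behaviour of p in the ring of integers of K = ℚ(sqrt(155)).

p is inert

155 mod 4 = 3, hence disc K = 4·155 = 620 and O_K = ℤ[√155].
disc(K) = 620 is not divisible by 761; 761 is unramified.
Compute (155/761) via Euler: 155^((761-1)/2) mod 761 = 760, so (155/761) = -1.
d is a non-residue mod p, hence 761 remains inert in O_K.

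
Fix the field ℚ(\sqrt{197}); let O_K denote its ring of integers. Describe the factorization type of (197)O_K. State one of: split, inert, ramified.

Since 197 ≡ 1 mod 4, the ring of integers is ℤ[(1+√197)/2] with discriminant 197.
Ramification test: 197 | 197. The prime 197 ramifies in K.

ramified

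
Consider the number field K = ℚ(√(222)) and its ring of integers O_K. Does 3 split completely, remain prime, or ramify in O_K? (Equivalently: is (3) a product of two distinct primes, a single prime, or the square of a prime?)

d = 222 ≡ 2 (mod 4), so O_K = ℤ[√222] and disc(K) = 4d = 888.
disc(K) = 888 = 3·296, so p = 3 is ramified.

3 is ramified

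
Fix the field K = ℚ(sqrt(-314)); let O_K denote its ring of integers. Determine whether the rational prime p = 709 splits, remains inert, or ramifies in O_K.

inert

d = -314 ≡ 2 (mod 4), so O_K = ℤ[√-314] and disc(K) = 4d = -1256.
709 ∤ -1256, so 709 is unramified.
Compute (-314/709) via Euler: 395^((709-1)/2) mod 709 = 708, so (-314/709) = -1.
Legendre symbol -1 ⇒ 709 is inert.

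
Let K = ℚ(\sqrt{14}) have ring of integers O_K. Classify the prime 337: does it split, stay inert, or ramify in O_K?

p splits

14 mod 4 = 2, hence disc K = 4·14 = 56 and O_K = ℤ[√14].
337 ∤ 56, so 337 is unramified.
(14/337) = 14^168 mod 337 = 1, giving Legendre symbol 1.
Legendre symbol 1 ⇒ 337 is split.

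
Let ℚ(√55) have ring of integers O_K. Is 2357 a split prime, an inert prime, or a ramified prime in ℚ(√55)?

Since 55 ≢ 1 mod 4, the ring of integers is ℤ[√55] with discriminant 4·55 = 220.
2357 ∤ 220, so 2357 is unramified.
Compute (55/2357) via Euler: 55^((2357-1)/2) mod 2357 = 2356, so (55/2357) = -1.
(55/2357) = -1, so 2357 is inert.

2357 remains inert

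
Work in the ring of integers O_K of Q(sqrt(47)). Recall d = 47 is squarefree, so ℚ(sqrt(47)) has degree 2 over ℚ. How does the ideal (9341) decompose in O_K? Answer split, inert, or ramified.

inert — (9341) stays prime in O_K

d = 47 ≡ 3 (mod 4), so O_K = ℤ[√47] and disc(K) = 4d = 188.
Since gcd(9341, 188) = 1 the prime 9341 does not ramify.
Legendre symbol by Euler's criterion: (47/9341) ≡ 47^4670 ≡ 9340 (mod 9341), i.e. (47/9341) = -1.
Legendre symbol -1 ⇒ 9341 is inert.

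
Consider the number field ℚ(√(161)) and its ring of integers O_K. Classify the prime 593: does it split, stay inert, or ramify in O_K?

inert — (593) stays prime in O_K

d = 161 ≡ 1 (mod 4), so O_K = ℤ[(1+√161)/2] and disc(K) = d = 161.
593 ∤ 161, so 593 is unramified.
Euler's criterion: 161^296 mod 593 = 592. Thus (161|593) = -1.
Legendre symbol -1 ⇒ 593 is inert.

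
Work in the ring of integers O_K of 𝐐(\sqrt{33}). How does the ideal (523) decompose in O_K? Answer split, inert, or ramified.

remains prime (inert)

d = 33 ≡ 1 (mod 4), so O_K = ℤ[(1+√33)/2] and disc(K) = d = 33.
disc(K) = 33 is not divisible by 523; 523 is unramified.
Compute (33/523) via Euler: 33^((523-1)/2) mod 523 = 522, so (33/523) = -1.
(33/523) = -1, so 523 is inert.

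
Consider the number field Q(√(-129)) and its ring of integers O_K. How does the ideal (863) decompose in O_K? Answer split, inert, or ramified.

p is inert

Since -129 ≢ 1 mod 4, the ring of integers is ℤ[√-129] with discriminant 4·(-129) = -516.
disc(K) = -516 is not divisible by 863; 863 is unramified.
Compute (-129/863) via Euler: 734^((863-1)/2) mod 863 = 862, so (-129/863) = -1.
Legendre symbol -1 ⇒ 863 is inert.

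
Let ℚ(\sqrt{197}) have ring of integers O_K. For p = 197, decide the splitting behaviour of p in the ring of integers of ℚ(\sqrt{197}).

d = 197 ≡ 1 (mod 4), so O_K = ℤ[(1+√197)/2] and disc(K) = d = 197.
disc(K) = 197 = 197·1, so p = 197 is ramified.

ramifies in O_K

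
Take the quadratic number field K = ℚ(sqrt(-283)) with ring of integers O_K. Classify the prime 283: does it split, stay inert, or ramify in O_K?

p ramifies

-283 mod 4 = 1, hence disc K = -283 and O_K = ℤ[(1+√-283)/2].
Ramification test: 283 | -283. The prime 283 ramifies in K.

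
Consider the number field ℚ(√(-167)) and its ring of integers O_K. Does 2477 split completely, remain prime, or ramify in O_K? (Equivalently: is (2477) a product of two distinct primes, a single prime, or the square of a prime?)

d = -167 ≡ 1 (mod 4), so O_K = ℤ[(1+√-167)/2] and disc(K) = d = -167.
Since gcd(2477, -167) = 1 the prime 2477 does not ramify.
Euler's criterion: (-167)^1238 mod 2477 = 2476. Thus (-167|2477) = -1.
d is a non-residue mod p, hence 2477 remains inert in O_K.

remains prime (inert)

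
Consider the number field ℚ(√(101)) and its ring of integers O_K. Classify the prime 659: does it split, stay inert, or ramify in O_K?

101 mod 4 = 1, hence disc K = 101 and O_K = ℤ[(1+√101)/2].
disc(K) = 101 is not divisible by 659; 659 is unramified.
Euler's criterion: 101^329 mod 659 = 658. Thus (101|659) = -1.
(101/659) = -1, so 659 is inert.

remains prime (inert)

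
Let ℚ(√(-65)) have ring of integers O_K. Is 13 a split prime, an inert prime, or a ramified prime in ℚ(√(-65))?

-65 mod 4 = 3, hence disc K = 4·(-65) = -260 and O_K = ℤ[√-65].
13 divides disc(K) = -260, so 13 ramifies.

ramified — (13) = 𝔭²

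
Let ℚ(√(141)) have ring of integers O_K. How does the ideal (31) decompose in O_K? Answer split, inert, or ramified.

inert

d = 141 ≡ 1 (mod 4), so O_K = ℤ[(1+√141)/2] and disc(K) = d = 141.
31 ∤ 141, so 31 is unramified.
Euler's criterion: 141^15 mod 31 = 30. Thus (141|31) = -1.
(141/31) = -1, so 31 is inert.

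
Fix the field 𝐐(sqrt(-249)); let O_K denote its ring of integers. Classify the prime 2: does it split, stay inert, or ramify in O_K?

Since -249 ≢ 1 mod 4, the ring of integers is ℤ[√-249] with discriminant 4·(-249) = -996.
Ramification test: 2 | -996. The prime 2 ramifies in K.

ramified — (2) = 𝔭²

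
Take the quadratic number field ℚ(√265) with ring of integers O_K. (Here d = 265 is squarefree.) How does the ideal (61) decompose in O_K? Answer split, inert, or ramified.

p is inert

Since 265 ≡ 1 mod 4, the ring of integers is ℤ[(1+√265)/2] with discriminant 265.
Since gcd(61, 265) = 1 the prime 61 does not ramify.
Euler's criterion: 265^30 mod 61 = 60. Thus (265|61) = -1.
d is a non-residue mod p, hence 61 remains inert in O_K.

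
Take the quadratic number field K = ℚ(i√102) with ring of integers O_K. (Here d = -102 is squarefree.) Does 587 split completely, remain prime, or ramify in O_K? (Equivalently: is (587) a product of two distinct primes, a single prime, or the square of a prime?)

Since -102 ≢ 1 mod 4, the ring of integers is ℤ[√-102] with discriminant 4·(-102) = -408.
disc(K) = -408 is not divisible by 587; 587 is unramified.
(-102/587) = 485^293 mod 587 = 1, giving Legendre symbol 1.
Legendre symbol 1 ⇒ 587 is split.

p splits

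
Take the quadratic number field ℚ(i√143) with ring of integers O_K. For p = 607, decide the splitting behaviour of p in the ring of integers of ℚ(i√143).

d = -143 ≡ 1 (mod 4), so O_K = ℤ[(1+√-143)/2] and disc(K) = d = -143.
disc(K) = -143 is not divisible by 607; 607 is unramified.
Legendre symbol by Euler's criterion: (-143/607) ≡ (-143)^303 ≡ 606 (mod 607), i.e. (-143/607) = -1.
Legendre symbol -1 ⇒ 607 is inert.

inert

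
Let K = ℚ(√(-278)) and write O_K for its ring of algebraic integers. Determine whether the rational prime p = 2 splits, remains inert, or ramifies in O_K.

ramifies in O_K

d = -278 ≡ 2 (mod 4), so O_K = ℤ[√-278] and disc(K) = 4d = -1112.
disc(K) = -1112 = 2·(-556), so p = 2 is ramified.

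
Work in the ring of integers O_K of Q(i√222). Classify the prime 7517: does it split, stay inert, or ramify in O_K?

remains prime (inert)

-222 mod 4 = 2, hence disc K = 4·(-222) = -888 and O_K = ℤ[√-222].
Since gcd(7517, -888) = 1 the prime 7517 does not ramify.
(-222/7517) = 7295^3758 mod 7517 = 7516, giving Legendre symbol -1.
d is a non-residue mod p, hence 7517 remains inert in O_K.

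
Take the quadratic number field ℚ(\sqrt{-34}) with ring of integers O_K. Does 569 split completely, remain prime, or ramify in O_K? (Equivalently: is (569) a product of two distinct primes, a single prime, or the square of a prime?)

-34 mod 4 = 2, hence disc K = 4·(-34) = -136 and O_K = ℤ[√-34].
569 ∤ -136, so 569 is unramified.
(-34/569) = 535^284 mod 569 = 1, giving Legendre symbol 1.
(-34/569) = 1, so 569 splits.

split — (569) = 𝔭₁𝔭₂ with 𝔭₁ ≠ 𝔭₂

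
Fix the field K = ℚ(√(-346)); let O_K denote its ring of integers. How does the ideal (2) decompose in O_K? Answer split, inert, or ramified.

-346 mod 4 = 2, hence disc K = 4·(-346) = -1384 and O_K = ℤ[√-346].
Ramification test: 2 | -1384. The prime 2 ramifies in K.

p ramifies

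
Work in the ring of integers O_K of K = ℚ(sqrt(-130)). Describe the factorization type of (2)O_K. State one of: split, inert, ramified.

ramifies in O_K

d = -130 ≡ 2 (mod 4), so O_K = ℤ[√-130] and disc(K) = 4d = -520.
2 divides disc(K) = -520, so 2 ramifies.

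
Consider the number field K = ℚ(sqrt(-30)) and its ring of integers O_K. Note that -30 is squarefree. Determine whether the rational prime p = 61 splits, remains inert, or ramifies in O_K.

61 remains inert

Since -30 ≢ 1 mod 4, the ring of integers is ℤ[√-30] with discriminant 4·(-30) = -120.
disc(K) = -120 is not divisible by 61; 61 is unramified.
Euler's criterion: (-30)^30 mod 61 = 60. Thus (-30|61) = -1.
d is a non-residue mod p, hence 61 remains inert in O_K.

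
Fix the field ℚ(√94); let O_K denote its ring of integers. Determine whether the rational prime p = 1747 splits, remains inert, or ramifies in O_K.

1747 splits in O_K

d = 94 ≡ 2 (mod 4), so O_K = ℤ[√94] and disc(K) = 4d = 376.
disc(K) = 376 is not divisible by 1747; 1747 is unramified.
Legendre symbol by Euler's criterion: (94/1747) ≡ 94^873 ≡ 1 (mod 1747), i.e. (94/1747) = 1.
(94/1747) = 1, so 1747 splits.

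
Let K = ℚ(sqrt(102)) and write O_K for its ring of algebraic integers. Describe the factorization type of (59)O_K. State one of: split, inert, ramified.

remains prime (inert)

102 mod 4 = 2, hence disc K = 4·102 = 408 and O_K = ℤ[√102].
Since gcd(59, 408) = 1 the prime 59 does not ramify.
Compute (102/59) via Euler: 43^((59-1)/2) mod 59 = 58, so (102/59) = -1.
Legendre symbol -1 ⇒ 59 is inert.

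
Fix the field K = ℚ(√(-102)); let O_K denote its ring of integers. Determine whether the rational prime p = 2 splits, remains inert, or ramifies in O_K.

d = -102 ≡ 2 (mod 4), so O_K = ℤ[√-102] and disc(K) = 4d = -408.
disc(K) = -408 = 2·(-204), so p = 2 is ramified.

ramifies in O_K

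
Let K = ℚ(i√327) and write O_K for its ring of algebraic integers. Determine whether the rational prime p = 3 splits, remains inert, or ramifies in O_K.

ramified — (3) = 𝔭²

d = -327 ≡ 1 (mod 4), so O_K = ℤ[(1+√-327)/2] and disc(K) = d = -327.
disc(K) = -327 = 3·(-109), so p = 3 is ramified.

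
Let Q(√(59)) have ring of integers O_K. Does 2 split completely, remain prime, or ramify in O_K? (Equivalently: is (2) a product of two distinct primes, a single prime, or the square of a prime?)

ramified — (2) = 𝔭²

Since 59 ≢ 1 mod 4, the ring of integers is ℤ[√59] with discriminant 4·59 = 236.
2 divides disc(K) = 236, so 2 ramifies.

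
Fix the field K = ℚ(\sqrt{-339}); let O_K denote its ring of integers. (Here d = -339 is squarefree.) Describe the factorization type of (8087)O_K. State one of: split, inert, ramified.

d = -339 ≡ 1 (mod 4), so O_K = ℤ[(1+√-339)/2] and disc(K) = d = -339.
disc(K) = -339 is not divisible by 8087; 8087 is unramified.
Legendre symbol by Euler's criterion: (-339/8087) ≡ (-339)^4043 ≡ 8086 (mod 8087), i.e. (-339/8087) = -1.
(-339/8087) = -1, so 8087 is inert.

inert — (8087) stays prime in O_K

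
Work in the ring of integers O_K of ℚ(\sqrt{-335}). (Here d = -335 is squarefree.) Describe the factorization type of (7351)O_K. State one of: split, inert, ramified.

Since -335 ≡ 1 mod 4, the ring of integers is ℤ[(1+√-335)/2] with discriminant -335.
7351 ∤ -335, so 7351 is unramified.
Legendre symbol by Euler's criterion: (-335/7351) ≡ (-335)^3675 ≡ 7350 (mod 7351), i.e. (-335/7351) = -1.
d is a non-residue mod p, hence 7351 remains inert in O_K.

inert — (7351) stays prime in O_K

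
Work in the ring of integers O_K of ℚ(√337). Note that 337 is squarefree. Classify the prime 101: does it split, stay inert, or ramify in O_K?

inert — (101) stays prime in O_K

d = 337 ≡ 1 (mod 4), so O_K = ℤ[(1+√337)/2] and disc(K) = d = 337.
101 ∤ 337, so 101 is unramified.
Compute (337/101) via Euler: 34^((101-1)/2) mod 101 = 100, so (337/101) = -1.
Legendre symbol -1 ⇒ 101 is inert.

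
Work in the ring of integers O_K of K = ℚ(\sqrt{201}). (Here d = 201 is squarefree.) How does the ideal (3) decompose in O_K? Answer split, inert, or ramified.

d = 201 ≡ 1 (mod 4), so O_K = ℤ[(1+√201)/2] and disc(K) = d = 201.
3 divides disc(K) = 201, so 3 ramifies.

3 is ramified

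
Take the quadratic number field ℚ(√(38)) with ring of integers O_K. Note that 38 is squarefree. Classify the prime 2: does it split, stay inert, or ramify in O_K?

d = 38 ≡ 2 (mod 4), so O_K = ℤ[√38] and disc(K) = 4d = 152.
2 divides disc(K) = 152, so 2 ramifies.

p ramifies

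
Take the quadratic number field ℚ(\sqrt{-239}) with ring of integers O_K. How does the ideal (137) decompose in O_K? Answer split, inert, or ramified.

137 remains inert

-239 mod 4 = 1, hence disc K = -239 and O_K = ℤ[(1+√-239)/2].
137 ∤ -239, so 137 is unramified.
Euler's criterion: (-239)^68 mod 137 = 136. Thus (-239|137) = -1.
d is a non-residue mod p, hence 137 remains inert in O_K.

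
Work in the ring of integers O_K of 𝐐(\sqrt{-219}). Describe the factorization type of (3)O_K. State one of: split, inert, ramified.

-219 mod 4 = 1, hence disc K = -219 and O_K = ℤ[(1+√-219)/2].
Ramification test: 3 | -219. The prime 3 ramifies in K.

ramified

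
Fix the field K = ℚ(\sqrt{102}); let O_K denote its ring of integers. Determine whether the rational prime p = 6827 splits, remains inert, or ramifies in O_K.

d = 102 ≡ 2 (mod 4), so O_K = ℤ[√102] and disc(K) = 4d = 408.
disc(K) = 408 is not divisible by 6827; 6827 is unramified.
(102/6827) = 102^3413 mod 6827 = 1, giving Legendre symbol 1.
Legendre symbol 1 ⇒ 6827 is split.

split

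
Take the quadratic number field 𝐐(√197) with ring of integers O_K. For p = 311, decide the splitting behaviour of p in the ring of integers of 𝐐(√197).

p splits

Since 197 ≡ 1 mod 4, the ring of integers is ℤ[(1+√197)/2] with discriminant 197.
disc(K) = 197 is not divisible by 311; 311 is unramified.
Compute (197/311) via Euler: 197^((311-1)/2) mod 311 = 1, so (197/311) = 1.
Legendre symbol 1 ⇒ 311 is split.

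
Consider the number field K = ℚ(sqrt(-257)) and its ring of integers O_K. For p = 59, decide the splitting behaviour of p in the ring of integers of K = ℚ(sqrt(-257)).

p is inert

-257 mod 4 = 3, hence disc K = 4·(-257) = -1028 and O_K = ℤ[√-257].
59 ∤ -1028, so 59 is unramified.
(-257/59) = 38^29 mod 59 = 58, giving Legendre symbol -1.
(-257/59) = -1, so 59 is inert.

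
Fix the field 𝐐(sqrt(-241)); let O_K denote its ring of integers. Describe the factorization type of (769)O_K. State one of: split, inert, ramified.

Since -241 ≢ 1 mod 4, the ring of integers is ℤ[√-241] with discriminant 4·(-241) = -964.
Since gcd(769, -964) = 1 the prime 769 does not ramify.
Euler's criterion: (-241)^384 mod 769 = 768. Thus (-241|769) = -1.
d is a non-residue mod p, hence 769 remains inert in O_K.

remains prime (inert)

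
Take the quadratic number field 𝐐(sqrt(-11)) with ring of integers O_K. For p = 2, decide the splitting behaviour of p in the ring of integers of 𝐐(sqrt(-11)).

p is inert

Since -11 ≡ 1 mod 4, the ring of integers is ℤ[(1+√-11)/2] with discriminant -11.
Since gcd(2, -11) = 1 the prime 2 does not ramify.
Checking d mod 8: -11 ≡ 5. Hence 2 is inert in O_K.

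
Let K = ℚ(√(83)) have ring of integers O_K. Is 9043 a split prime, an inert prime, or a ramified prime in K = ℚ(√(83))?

Since 83 ≢ 1 mod 4, the ring of integers is ℤ[√83] with discriminant 4·83 = 332.
disc(K) = 332 is not divisible by 9043; 9043 is unramified.
(83/9043) = 83^4521 mod 9043 = 1, giving Legendre symbol 1.
Legendre symbol 1 ⇒ 9043 is split.

split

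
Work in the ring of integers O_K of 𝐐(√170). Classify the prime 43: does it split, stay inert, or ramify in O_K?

Since 170 ≢ 1 mod 4, the ring of integers is ℤ[√170] with discriminant 4·170 = 680.
43 ∤ 680, so 43 is unramified.
(170/43) = 41^21 mod 43 = 1, giving Legendre symbol 1.
d is a quadratic residue mod p, hence 43 splits in O_K.

split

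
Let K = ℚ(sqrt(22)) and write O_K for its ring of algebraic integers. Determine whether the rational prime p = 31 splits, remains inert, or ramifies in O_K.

p is inert

d = 22 ≡ 2 (mod 4), so O_K = ℤ[√22] and disc(K) = 4d = 88.
disc(K) = 88 is not divisible by 31; 31 is unramified.
Compute (22/31) via Euler: 22^((31-1)/2) mod 31 = 30, so (22/31) = -1.
(22/31) = -1, so 31 is inert.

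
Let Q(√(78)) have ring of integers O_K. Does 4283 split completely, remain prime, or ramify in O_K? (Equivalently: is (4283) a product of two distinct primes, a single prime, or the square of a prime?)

splits completely

Since 78 ≢ 1 mod 4, the ring of integers is ℤ[√78] with discriminant 4·78 = 312.
4283 ∤ 312, so 4283 is unramified.
Compute (78/4283) via Euler: 78^((4283-1)/2) mod 4283 = 1, so (78/4283) = 1.
d is a quadratic residue mod p, hence 4283 splits in O_K.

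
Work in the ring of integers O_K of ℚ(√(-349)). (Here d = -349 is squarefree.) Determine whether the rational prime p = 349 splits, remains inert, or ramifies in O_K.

d = -349 ≡ 3 (mod 4), so O_K = ℤ[√-349] and disc(K) = 4d = -1396.
disc(K) = -1396 = 349·(-4), so p = 349 is ramified.

ramified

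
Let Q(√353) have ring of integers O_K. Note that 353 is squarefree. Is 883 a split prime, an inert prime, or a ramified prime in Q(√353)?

883 splits in O_K

353 mod 4 = 1, hence disc K = 353 and O_K = ℤ[(1+√353)/2].
Since gcd(883, 353) = 1 the prime 883 does not ramify.
Compute (353/883) via Euler: 353^((883-1)/2) mod 883 = 1, so (353/883) = 1.
(353/883) = 1, so 883 splits.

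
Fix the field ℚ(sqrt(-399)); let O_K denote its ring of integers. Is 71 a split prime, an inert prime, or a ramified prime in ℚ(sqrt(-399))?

p splits

d = -399 ≡ 1 (mod 4), so O_K = ℤ[(1+√-399)/2] and disc(K) = d = -399.
Since gcd(71, -399) = 1 the prime 71 does not ramify.
Compute (-399/71) via Euler: 27^((71-1)/2) mod 71 = 1, so (-399/71) = 1.
Legendre symbol 1 ⇒ 71 is split.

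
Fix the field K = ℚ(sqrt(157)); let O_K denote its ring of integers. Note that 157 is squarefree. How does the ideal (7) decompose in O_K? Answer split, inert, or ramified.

Since 157 ≡ 1 mod 4, the ring of integers is ℤ[(1+√157)/2] with discriminant 157.
Since gcd(7, 157) = 1 the prime 7 does not ramify.
Legendre symbol by Euler's criterion: (157/7) ≡ 157^3 ≡ 6 (mod 7), i.e. (157/7) = -1.
(157/7) = -1, so 7 is inert.

p is inert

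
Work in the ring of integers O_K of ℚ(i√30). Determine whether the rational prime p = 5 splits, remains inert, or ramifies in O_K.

-30 mod 4 = 2, hence disc K = 4·(-30) = -120 and O_K = ℤ[√-30].
disc(K) = -120 = 5·(-24), so p = 5 is ramified.

p ramifies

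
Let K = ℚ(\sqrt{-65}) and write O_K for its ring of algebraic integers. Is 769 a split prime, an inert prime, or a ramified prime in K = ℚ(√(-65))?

Since -65 ≢ 1 mod 4, the ring of integers is ℤ[√-65] with discriminant 4·(-65) = -260.
Since gcd(769, -260) = 1 the prime 769 does not ramify.
(-65/769) = 704^384 mod 769 = 768, giving Legendre symbol -1.
(-65/769) = -1, so 769 is inert.

p is inert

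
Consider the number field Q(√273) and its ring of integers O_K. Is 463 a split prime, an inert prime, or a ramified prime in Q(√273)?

inert

273 mod 4 = 1, hence disc K = 273 and O_K = ℤ[(1+√273)/2].
Since gcd(463, 273) = 1 the prime 463 does not ramify.
Euler's criterion: 273^231 mod 463 = 462. Thus (273|463) = -1.
Legendre symbol -1 ⇒ 463 is inert.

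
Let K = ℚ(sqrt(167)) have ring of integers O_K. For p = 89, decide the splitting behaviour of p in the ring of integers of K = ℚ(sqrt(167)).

split — (89) = 𝔭₁𝔭₂ with 𝔭₁ ≠ 𝔭₂

167 mod 4 = 3, hence disc K = 4·167 = 668 and O_K = ℤ[√167].
disc(K) = 668 is not divisible by 89; 89 is unramified.
Compute (167/89) via Euler: 78^((89-1)/2) mod 89 = 1, so (167/89) = 1.
d is a quadratic residue mod p, hence 89 splits in O_K.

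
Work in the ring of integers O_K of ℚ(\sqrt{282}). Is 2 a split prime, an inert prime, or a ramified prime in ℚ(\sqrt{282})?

Since 282 ≢ 1 mod 4, the ring of integers is ℤ[√282] with discriminant 4·282 = 1128.
disc(K) = 1128 = 2·564, so p = 2 is ramified.

ramifies in O_K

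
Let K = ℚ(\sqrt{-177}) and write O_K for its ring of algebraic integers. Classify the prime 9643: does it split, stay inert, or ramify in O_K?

p is inert

Since -177 ≢ 1 mod 4, the ring of integers is ℤ[√-177] with discriminant 4·(-177) = -708.
Since gcd(9643, -708) = 1 the prime 9643 does not ramify.
Euler's criterion: (-177)^4821 mod 9643 = 9642. Thus (-177|9643) = -1.
(-177/9643) = -1, so 9643 is inert.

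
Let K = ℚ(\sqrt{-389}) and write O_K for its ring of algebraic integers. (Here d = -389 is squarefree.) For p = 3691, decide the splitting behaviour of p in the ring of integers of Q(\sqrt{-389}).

split

-389 mod 4 = 3, hence disc K = 4·(-389) = -1556 and O_K = ℤ[√-389].
disc(K) = -1556 is not divisible by 3691; 3691 is unramified.
Euler's criterion: (-389)^1845 mod 3691 = 1. Thus (-389|3691) = 1.
d is a quadratic residue mod p, hence 3691 splits in O_K.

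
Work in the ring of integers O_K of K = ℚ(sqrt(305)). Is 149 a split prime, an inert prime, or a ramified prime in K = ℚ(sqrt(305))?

Since 305 ≡ 1 mod 4, the ring of integers is ℤ[(1+√305)/2] with discriminant 305.
disc(K) = 305 is not divisible by 149; 149 is unramified.
Compute (305/149) via Euler: 7^((149-1)/2) mod 149 = 1, so (305/149) = 1.
d is a quadratic residue mod p, hence 149 splits in O_K.

p splits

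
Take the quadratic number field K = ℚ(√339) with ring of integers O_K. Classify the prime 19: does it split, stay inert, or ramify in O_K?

Since 339 ≢ 1 mod 4, the ring of integers is ℤ[√339] with discriminant 4·339 = 1356.
disc(K) = 1356 is not divisible by 19; 19 is unramified.
Compute (339/19) via Euler: 16^((19-1)/2) mod 19 = 1, so (339/19) = 1.
Legendre symbol 1 ⇒ 19 is split.

p splits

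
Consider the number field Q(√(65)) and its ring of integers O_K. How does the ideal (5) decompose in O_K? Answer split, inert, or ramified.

ramified

d = 65 ≡ 1 (mod 4), so O_K = ℤ[(1+√65)/2] and disc(K) = d = 65.
Ramification test: 5 | 65. The prime 5 ramifies in K.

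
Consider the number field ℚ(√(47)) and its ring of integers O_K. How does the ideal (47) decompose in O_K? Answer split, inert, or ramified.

Since 47 ≢ 1 mod 4, the ring of integers is ℤ[√47] with discriminant 4·47 = 188.
47 divides disc(K) = 188, so 47 ramifies.

ramified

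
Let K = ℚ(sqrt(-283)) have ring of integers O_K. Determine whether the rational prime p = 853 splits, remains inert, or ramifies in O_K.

d = -283 ≡ 1 (mod 4), so O_K = ℤ[(1+√-283)/2] and disc(K) = d = -283.
Since gcd(853, -283) = 1 the prime 853 does not ramify.
(-283/853) = 570^426 mod 853 = 1, giving Legendre symbol 1.
d is a quadratic residue mod p, hence 853 splits in O_K.

853 splits in O_K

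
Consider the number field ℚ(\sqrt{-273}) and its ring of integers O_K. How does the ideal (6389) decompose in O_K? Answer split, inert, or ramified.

inert

Since -273 ≢ 1 mod 4, the ring of integers is ℤ[√-273] with discriminant 4·(-273) = -1092.
6389 ∤ -1092, so 6389 is unramified.
(-273/6389) = 6116^3194 mod 6389 = 6388, giving Legendre symbol -1.
Legendre symbol -1 ⇒ 6389 is inert.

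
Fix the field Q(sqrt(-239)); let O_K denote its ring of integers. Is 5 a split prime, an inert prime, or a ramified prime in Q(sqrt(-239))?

5 splits in O_K

d = -239 ≡ 1 (mod 4), so O_K = ℤ[(1+√-239)/2] and disc(K) = d = -239.
disc(K) = -239 is not divisible by 5; 5 is unramified.
Legendre symbol by Euler's criterion: (-239/5) ≡ (-239)^2 ≡ 1 (mod 5), i.e. (-239/5) = 1.
Legendre symbol 1 ⇒ 5 is split.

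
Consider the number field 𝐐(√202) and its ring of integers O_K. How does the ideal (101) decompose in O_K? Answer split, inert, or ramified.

p ramifies

d = 202 ≡ 2 (mod 4), so O_K = ℤ[√202] and disc(K) = 4d = 808.
Ramification test: 101 | 808. The prime 101 ramifies in K.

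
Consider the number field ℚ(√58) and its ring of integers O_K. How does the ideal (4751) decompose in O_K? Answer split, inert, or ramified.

58 mod 4 = 2, hence disc K = 4·58 = 232 and O_K = ℤ[√58].
Since gcd(4751, 232) = 1 the prime 4751 does not ramify.
Euler's criterion: 58^2375 mod 4751 = 1. Thus (58|4751) = 1.
d is a quadratic residue mod p, hence 4751 splits in O_K.

split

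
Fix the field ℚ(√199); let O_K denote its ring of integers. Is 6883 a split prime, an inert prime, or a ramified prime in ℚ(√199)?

remains prime (inert)

Since 199 ≢ 1 mod 4, the ring of integers is ℤ[√199] with discriminant 4·199 = 796.
disc(K) = 796 is not divisible by 6883; 6883 is unramified.
Compute (199/6883) via Euler: 199^((6883-1)/2) mod 6883 = 6882, so (199/6883) = -1.
(199/6883) = -1, so 6883 is inert.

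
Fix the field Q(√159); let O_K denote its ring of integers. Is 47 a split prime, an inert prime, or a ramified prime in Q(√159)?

d = 159 ≡ 3 (mod 4), so O_K = ℤ[√159] and disc(K) = 4d = 636.
disc(K) = 636 is not divisible by 47; 47 is unramified.
Compute (159/47) via Euler: 18^((47-1)/2) mod 47 = 1, so (159/47) = 1.
Legendre symbol 1 ⇒ 47 is split.

splits completely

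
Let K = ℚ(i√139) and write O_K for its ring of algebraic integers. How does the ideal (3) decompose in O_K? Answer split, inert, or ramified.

p is inert

-139 mod 4 = 1, hence disc K = -139 and O_K = ℤ[(1+√-139)/2].
Since gcd(3, -139) = 1 the prime 3 does not ramify.
Euler's criterion: (-139)^1 mod 3 = 2. Thus (-139|3) = -1.
Legendre symbol -1 ⇒ 3 is inert.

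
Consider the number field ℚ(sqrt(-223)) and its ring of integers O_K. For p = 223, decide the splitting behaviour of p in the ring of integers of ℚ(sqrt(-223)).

-223 mod 4 = 1, hence disc K = -223 and O_K = ℤ[(1+√-223)/2].
Ramification test: 223 | -223. The prime 223 ramifies in K.

ramified — (223) = 𝔭²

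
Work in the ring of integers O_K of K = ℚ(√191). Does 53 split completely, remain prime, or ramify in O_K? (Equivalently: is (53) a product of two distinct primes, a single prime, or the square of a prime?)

inert — (53) stays prime in O_K

d = 191 ≡ 3 (mod 4), so O_K = ℤ[√191] and disc(K) = 4d = 764.
53 ∤ 764, so 53 is unramified.
(191/53) = 32^26 mod 53 = 52, giving Legendre symbol -1.
(191/53) = -1, so 53 is inert.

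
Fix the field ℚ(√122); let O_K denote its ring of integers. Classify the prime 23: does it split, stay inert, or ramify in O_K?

remains prime (inert)

Since 122 ≢ 1 mod 4, the ring of integers is ℤ[√122] with discriminant 4·122 = 488.
Since gcd(23, 488) = 1 the prime 23 does not ramify.
Compute (122/23) via Euler: 7^((23-1)/2) mod 23 = 22, so (122/23) = -1.
d is a non-residue mod p, hence 23 remains inert in O_K.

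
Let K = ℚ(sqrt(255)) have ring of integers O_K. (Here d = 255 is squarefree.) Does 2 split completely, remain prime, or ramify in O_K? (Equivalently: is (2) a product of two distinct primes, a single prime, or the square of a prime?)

ramified

255 mod 4 = 3, hence disc K = 4·255 = 1020 and O_K = ℤ[√255].
Ramification test: 2 | 1020. The prime 2 ramifies in K.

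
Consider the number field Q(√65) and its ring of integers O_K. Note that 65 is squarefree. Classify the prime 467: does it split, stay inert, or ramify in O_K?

d = 65 ≡ 1 (mod 4), so O_K = ℤ[(1+√65)/2] and disc(K) = d = 65.
Since gcd(467, 65) = 1 the prime 467 does not ramify.
(65/467) = 65^233 mod 467 = 466, giving Legendre symbol -1.
d is a non-residue mod p, hence 467 remains inert in O_K.

inert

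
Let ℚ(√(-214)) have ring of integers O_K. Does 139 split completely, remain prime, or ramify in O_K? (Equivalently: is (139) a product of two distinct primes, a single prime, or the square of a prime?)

-214 mod 4 = 2, hence disc K = 4·(-214) = -856 and O_K = ℤ[√-214].
139 ∤ -856, so 139 is unramified.
Compute (-214/139) via Euler: 64^((139-1)/2) mod 139 = 1, so (-214/139) = 1.
(-214/139) = 1, so 139 splits.

139 splits in O_K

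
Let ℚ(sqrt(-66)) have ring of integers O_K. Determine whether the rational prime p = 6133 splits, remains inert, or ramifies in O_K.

-66 mod 4 = 2, hence disc K = 4·(-66) = -264 and O_K = ℤ[√-66].
6133 ∤ -264, so 6133 is unramified.
Compute (-66/6133) via Euler: 6067^((6133-1)/2) mod 6133 = 1, so (-66/6133) = 1.
(-66/6133) = 1, so 6133 splits.

split — (6133) = 𝔭₁𝔭₂ with 𝔭₁ ≠ 𝔭₂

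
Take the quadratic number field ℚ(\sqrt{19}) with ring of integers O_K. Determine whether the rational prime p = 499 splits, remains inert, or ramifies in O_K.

19 mod 4 = 3, hence disc K = 4·19 = 76 and O_K = ℤ[√19].
Since gcd(499, 76) = 1 the prime 499 does not ramify.
(19/499) = 19^249 mod 499 = 498, giving Legendre symbol -1.
Legendre symbol -1 ⇒ 499 is inert.

remains prime (inert)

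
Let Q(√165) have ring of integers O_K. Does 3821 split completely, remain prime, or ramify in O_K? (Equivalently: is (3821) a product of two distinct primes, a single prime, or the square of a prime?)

d = 165 ≡ 1 (mod 4), so O_K = ℤ[(1+√165)/2] and disc(K) = d = 165.
3821 ∤ 165, so 3821 is unramified.
Legendre symbol by Euler's criterion: (165/3821) ≡ 165^1910 ≡ 3820 (mod 3821), i.e. (165/3821) = -1.
d is a non-residue mod p, hence 3821 remains inert in O_K.

p is inert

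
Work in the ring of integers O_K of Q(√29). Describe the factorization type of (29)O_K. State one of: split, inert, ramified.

ramified

29 mod 4 = 1, hence disc K = 29 and O_K = ℤ[(1+√29)/2].
disc(K) = 29 = 29·1, so p = 29 is ramified.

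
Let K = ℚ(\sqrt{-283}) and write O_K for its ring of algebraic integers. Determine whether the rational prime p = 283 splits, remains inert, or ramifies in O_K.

p ramifies

Since -283 ≡ 1 mod 4, the ring of integers is ℤ[(1+√-283)/2] with discriminant -283.
disc(K) = -283 = 283·(-1), so p = 283 is ramified.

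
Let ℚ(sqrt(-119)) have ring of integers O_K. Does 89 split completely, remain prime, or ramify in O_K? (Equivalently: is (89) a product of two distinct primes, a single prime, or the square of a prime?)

89 remains inert

-119 mod 4 = 1, hence disc K = -119 and O_K = ℤ[(1+√-119)/2].
disc(K) = -119 is not divisible by 89; 89 is unramified.
Euler's criterion: (-119)^44 mod 89 = 88. Thus (-119|89) = -1.
Legendre symbol -1 ⇒ 89 is inert.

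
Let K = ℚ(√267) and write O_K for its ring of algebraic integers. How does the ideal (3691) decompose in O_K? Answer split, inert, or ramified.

p is inert

Since 267 ≢ 1 mod 4, the ring of integers is ℤ[√267] with discriminant 4·267 = 1068.
Since gcd(3691, 1068) = 1 the prime 3691 does not ramify.
Euler's criterion: 267^1845 mod 3691 = 3690. Thus (267|3691) = -1.
d is a non-residue mod p, hence 3691 remains inert in O_K.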